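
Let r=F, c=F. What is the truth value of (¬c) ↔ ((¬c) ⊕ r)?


Substitute r=F, c=F:
¬c = T
¬c = T
(¬c) ⊕ r = T ⊕ F = T
(¬c) ↔ ((¬c) ⊕ r) = T ↔ T = T

T


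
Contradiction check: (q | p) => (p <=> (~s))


Truth table over {p, q, s}:
p | q | s | φ
-------------
False | False | False | True
True | False | False | True
False | True | False | False
True | True | False | True
False | False | True | True
True | False | True | False
False | True | True | True
True | True | True | False
Satisfying assignment at row 1: p=False, q=False, s=False gives True.

No, it is not a contradiction.


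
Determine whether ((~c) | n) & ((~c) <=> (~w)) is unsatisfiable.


Truth table over {c, n, w}:
c | n | w | φ
-------------
False | False | False | True
True | False | False | False
False | True | False | True
True | True | False | False
False | False | True | False
True | False | True | False
False | True | True | False
True | True | True | True
Satisfying assignment at row 1: c=False, n=False, w=False gives True.

No, it is not a contradiction.


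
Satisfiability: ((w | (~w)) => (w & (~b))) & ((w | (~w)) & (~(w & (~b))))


Check all 4 assignments over {b, w}:
b | w | φ
---------
False | False | False
True | False | False
False | True | False
True | True | False
No assignment makes the formula true.

Unsatisfiable.


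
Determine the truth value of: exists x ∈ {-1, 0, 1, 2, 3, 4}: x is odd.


Evaluate the predicate on each element: -1:True, 0:False, 1:True, 2:False, 3:True, 4:False.
Witness x = -1 satisfies the predicate.

True


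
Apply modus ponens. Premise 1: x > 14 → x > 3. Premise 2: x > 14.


Modus ponens: from (P → Q) and P, infer Q.
P = 'x > 14' is asserted, and P → Q holds, so Q follows.

x > 3.


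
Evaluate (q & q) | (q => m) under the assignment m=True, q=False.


Substitute m=True, q=False:
q & q = False & False = False
q => m = False => True = True
(q & q) | (q => m) = False | True = True

True


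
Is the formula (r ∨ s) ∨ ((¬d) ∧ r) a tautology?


Build the truth table over {d, r, s}:
d | r | s | φ
-------------
F | F | F | F
T | F | F | F
F | T | F | T
T | T | F | T
F | F | T | T
T | F | T | T
F | T | T | T
T | T | T | T
Counterexample at row 1: with d=F, r=F, s=F, the formula is F.

No, it is not a tautology.


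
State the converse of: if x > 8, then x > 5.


The converse of (P → Q) is (Q → P). It is not in general equivalent to the original.
Here P = 'x > 8' and Q = 'x > 5'.

If x > 5, then x > 8.


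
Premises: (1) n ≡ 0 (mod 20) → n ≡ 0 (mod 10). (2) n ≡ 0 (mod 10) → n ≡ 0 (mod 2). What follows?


Hypothetical syllogism: from (P → Q) and (Q → R), infer (P → R).
Chain the two implications through the shared middle term 'n ≡ 0 (mod 10)'.

n ≡ 0 (mod 20) → n ≡ 0 (mod 2)


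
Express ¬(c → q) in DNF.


Step 1: Rewrite implication then negate: ¬(¬c ∨ q) = c ∧ ¬q.

c ∧ (¬q)


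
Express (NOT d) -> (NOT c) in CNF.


Step 1: Rewrite (¬d) → (¬c) as ¬(¬d) ∨ (¬c).
Step 2: Eliminate any double negations (¬¬X = X).

d OR (NOT c)


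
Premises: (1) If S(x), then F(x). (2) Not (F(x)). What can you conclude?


Modus tollens: from (P → Q) and ¬Q, infer ¬P.
Q = 'F(x)' is denied; since P → Q, P must also fail.

Not (S(x)).


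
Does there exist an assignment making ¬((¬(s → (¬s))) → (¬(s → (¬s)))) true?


Check all 2 assignments over {s}:
s | φ
-----
F | F
T | F
No assignment makes the formula true.

Unsatisfiable.


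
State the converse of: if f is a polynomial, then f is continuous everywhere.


The converse of (P → Q) is (Q → P). It is not in general equivalent to the original.
Here P = 'f is a polynomial' and Q = 'f is continuous everywhere'.

If f is continuous everywhere, then f is a polynomial.


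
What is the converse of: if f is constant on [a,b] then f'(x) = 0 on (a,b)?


The converse of (P → Q) is (Q → P). It is not in general equivalent to the original.
Here P = 'f is constant on [a,b]' and Q = 'f'(x) = 0 on (a,b)'.

If f'(x) = 0 on (a,b), then f is constant on [a,b].


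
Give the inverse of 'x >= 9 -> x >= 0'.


The inverse of (P → Q) is (¬P → ¬Q). It is equivalent to the converse, not to the original.
Here P = 'x >= 9' and Q = 'x >= 0'.

If not (x >= 9), then not (x >= 0).


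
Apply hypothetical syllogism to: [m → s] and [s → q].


Hypothetical syllogism: from (P → Q) and (Q → R), infer (P → R).
Chain the two implications through the shared middle term 's'.

m → q


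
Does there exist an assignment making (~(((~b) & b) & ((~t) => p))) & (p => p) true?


Search for a satisfying assignment over {b, p, t}.
Try b=False, p=False, t=False: the formula evaluates to True.
A satisfying assignment exists.

Satisfiable.


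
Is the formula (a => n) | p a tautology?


Build the truth table over {a, n, p}:
a | n | p | φ
-------------
False | False | False | True
True | False | False | False
False | True | False | True
True | True | False | True
False | False | True | True
True | False | True | True
False | True | True | True
True | True | True | True
Counterexample at row 2: with a=True, n=False, p=False, the formula is False.

No, it is not a tautology.


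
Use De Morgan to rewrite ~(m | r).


De Morgan: the negation of a disjunction is the conjunction of the negations.
Distribute ~ across |, flipping it to &, and negate each literal.

(~m) & (~r)


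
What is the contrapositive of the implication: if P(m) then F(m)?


The contrapositive of (P → Q) is (¬Q → ¬P); it is logically equivalent to the original.
Here P = 'P(m)' and Q = 'F(m)'.

If not (F(m)), then not (P(m)).


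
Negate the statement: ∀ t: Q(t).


¬(∀ x: φ) = ∃ x: ¬φ, and ¬(∃ x: φ) = ∀ x: ¬φ.
Apply to the universal statement.

∃ t: ¬(Q(t))


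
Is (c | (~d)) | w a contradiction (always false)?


Truth table over {c, d, w}:
c | d | w | φ
-------------
False | False | False | True
True | False | False | True
False | True | False | False
True | True | False | True
False | False | True | True
True | False | True | True
False | True | True | True
True | True | True | True
Satisfying assignment at row 1: c=False, d=False, w=False gives True.

No, it is not a contradiction.


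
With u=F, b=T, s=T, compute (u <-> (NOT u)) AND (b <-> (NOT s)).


Substitute u=F, b=T, s=T:
NOT u = T
u <-> (NOT u) = F <-> T = F
NOT s = F
b <-> (NOT s) = T <-> F = F
(u <-> (NOT u)) AND (b <-> (NOT s)) = F AND F = F

F


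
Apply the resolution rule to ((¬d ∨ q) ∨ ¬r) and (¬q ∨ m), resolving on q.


The clauses contain complementary literals q and ¬q.
Resolution eliminates this pair and disjoins the remaining literals (merging duplicates).

((¬r ∨ ¬d) ∨ m)


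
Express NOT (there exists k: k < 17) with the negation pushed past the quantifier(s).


¬(for all x: φ) = there exists x: ¬φ, and ¬(there exists x: φ) = for all x: ¬φ.
Apply to the existential statement.

for all k: NOT(k < 17)


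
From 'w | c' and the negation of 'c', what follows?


Disjunctive syllogism: from (P ∨ Q) and ¬P, infer Q.
One disjunct, 'c', is ruled out; the other must hold.

w


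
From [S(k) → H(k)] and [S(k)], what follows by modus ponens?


Modus ponens: from (P → Q) and P, infer Q.
P = 'S(k)' is asserted, and P → Q holds, so Q follows.

H(k).


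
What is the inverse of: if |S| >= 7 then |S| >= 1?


The inverse of (P → Q) is (¬P → ¬Q). It is equivalent to the converse, not to the original.
Here P = '|S| >= 7' and Q = '|S| >= 1'.

If not (|S| >= 7), then not (|S| >= 1).


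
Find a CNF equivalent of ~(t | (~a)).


Step 1: Apply De Morgan: ¬(t ∨ (¬a)) = ¬t ∧ ¬(¬a).
Step 2: Eliminate any double negations (¬¬X = X).

(~t) & a


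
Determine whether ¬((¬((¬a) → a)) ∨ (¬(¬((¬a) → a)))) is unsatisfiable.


Truth table over {a}:
a | φ
-----
F | F
T | F
Every row is false.

Yes, it is a contradiction.


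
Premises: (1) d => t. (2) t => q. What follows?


Hypothetical syllogism: from (P → Q) and (Q → R), infer (P → R).
Chain the two implications through the shared middle term 't'.

d => q


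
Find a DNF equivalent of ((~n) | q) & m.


Step 1: Distribute ∧ over ∨: ((¬n) ∨ q) ∧ m = ((¬n) ∧ m) ∨ (q ∧ m).

((~n) & m) | (q & m)


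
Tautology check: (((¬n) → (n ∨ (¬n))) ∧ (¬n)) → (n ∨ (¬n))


Build the truth table over {n}:
n | φ
-----
F | T
T | T
Every row evaluates to true.

Yes, it is a tautology.


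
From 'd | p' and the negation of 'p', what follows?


Disjunctive syllogism: from (P ∨ Q) and ¬P, infer Q.
One disjunct, 'p', is ruled out; the other must hold.

d


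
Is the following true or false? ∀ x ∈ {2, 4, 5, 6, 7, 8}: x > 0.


Evaluate the predicate on each element: 2:T, 4:T, 5:T, 6:T, 7:T, 8:T.
Every element satisfies the predicate.

T


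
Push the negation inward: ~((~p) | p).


De Morgan: the negation of a disjunction is the conjunction of the negations.
Distribute ~ across |, flipping it to &, and negate each literal.

p & (~p)


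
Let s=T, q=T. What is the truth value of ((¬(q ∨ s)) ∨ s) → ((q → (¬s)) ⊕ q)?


Substitute s=T, q=T:
q ∨ s = T ∨ T = T
¬(q ∨ s) = F
(¬(q ∨ s)) ∨ s = F ∨ T = T
¬s = F
q → (¬s) = T → F = F
(q → (¬s)) ⊕ q = F ⊕ T = T
((¬(q ∨ s)) ∨ s) → ((q → (¬s)) ⊕ q) = T → T = T

T


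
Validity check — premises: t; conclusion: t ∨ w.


This matches the form of disjunction introduction: the conclusion follows in every model of the premises.

Valid.


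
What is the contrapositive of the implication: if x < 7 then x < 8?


The contrapositive of (P → Q) is (¬Q → ¬P); it is logically equivalent to the original.
Here P = 'x < 7' and Q = 'x < 8'.

If not (x < 8), then not (x < 7).


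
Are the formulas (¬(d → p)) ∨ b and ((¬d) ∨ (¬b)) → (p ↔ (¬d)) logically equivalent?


Compare truth tables:
b | d | p | φ | ψ
-----------------
F | F | F | F | F
T | F | F | T | F
F | T | F | T | T
T | T | F | T | T
F | F | T | F | T
T | F | T | T | T
F | T | T | F | F
T | T | T | T | T
They differ at row 2 (b=T, d=F, p=F): φ=T but ψ=F.

No, they are not logically equivalent.


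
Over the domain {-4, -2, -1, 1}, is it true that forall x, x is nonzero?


Evaluate the predicate on each element: -4:True, -2:True, -1:True, 1:True.
Every element satisfies the predicate.

True


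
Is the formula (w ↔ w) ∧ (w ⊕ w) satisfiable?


Check all 2 assignments over {w}:
w | φ
-----
F | F
T | F
No assignment makes the formula true.

Unsatisfiable.


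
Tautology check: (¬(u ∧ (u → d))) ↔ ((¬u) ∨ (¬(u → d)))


Build the truth table over {d, u}:
d | u | φ
---------
F | F | T
T | F | T
F | T | T
T | T | T
Every row evaluates to true.

Yes, it is a tautology.


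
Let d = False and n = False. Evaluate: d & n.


Conjunction is true only when both operands are true.
Substitute: d=False, n=False.
False & False evaluates to False.

False


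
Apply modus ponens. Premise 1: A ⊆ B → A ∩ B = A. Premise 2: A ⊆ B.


Modus ponens: from (P → Q) and P, infer Q.
P = 'A ⊆ B' is asserted, and P → Q holds, so Q follows.

A ∩ B = A.


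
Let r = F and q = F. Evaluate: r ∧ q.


Conjunction is true only when both operands are true.
Substitute: r=F, q=F.
F ∧ F evaluates to F.

F


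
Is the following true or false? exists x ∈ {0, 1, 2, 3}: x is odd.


Evaluate the predicate on each element: 0:False, 1:True, 2:False, 3:True.
Witness x = 1 satisfies the predicate.

True


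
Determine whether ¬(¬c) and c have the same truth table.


Compare truth tables:
c | φ | ψ
---------
F | F | F
T | T | T
The columns φ and ψ agree on every row.

Yes, they are logically equivalent.


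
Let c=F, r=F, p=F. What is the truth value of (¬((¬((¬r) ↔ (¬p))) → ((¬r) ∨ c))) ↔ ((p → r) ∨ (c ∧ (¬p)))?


Substitute c=F, r=F, p=F:
… (earlier sub-steps elided)
¬((¬r) ↔ (¬p)) = F
¬r = T
(¬r) ∨ c = T ∨ F = T
(¬((¬r) ↔ (¬p))) → ((¬r) ∨ c) = F → T = T
¬((¬((¬r) ↔ (¬p))) → ((¬r) ∨ c)) = F
p → r = F → F = T
¬p = T
c ∧ (¬p) = F ∧ T = F
(p → r) ∨ (c ∧ (¬p)) = T ∨ F = T
(¬((¬((¬r) ↔ (¬p))) → ((¬r) ∨ c))) ↔ ((p → r) ∨ (c ∧ (¬p))) = F ↔ T = F

F


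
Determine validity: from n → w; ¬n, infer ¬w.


This is denying the antecedent (fallacy). There exist truth assignments where the premises are all true but the conclusion is false.

Invalid.


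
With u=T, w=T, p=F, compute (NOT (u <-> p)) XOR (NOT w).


Substitute u=T, w=T, p=F:
u <-> p = T <-> F = F
NOT (u <-> p) = T
NOT w = F
(NOT (u <-> p)) XOR (NOT w) = T XOR F = T

T


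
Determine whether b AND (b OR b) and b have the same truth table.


Compare truth tables:
b | φ | ψ
---------
F | F | F
T | T | T
The columns φ and ψ agree on every row.

Yes, they are logically equivalent.


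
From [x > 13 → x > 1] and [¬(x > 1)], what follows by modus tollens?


Modus tollens: from (P → Q) and ¬Q, infer ¬P.
Q = 'x > 1' is denied; since P → Q, P must also fail.

Not (x > 13).


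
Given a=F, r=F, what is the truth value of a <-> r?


Biconditional is true when both operands have the same truth value.
Substitute: a=F, r=F.
F <-> F evaluates to T.

T


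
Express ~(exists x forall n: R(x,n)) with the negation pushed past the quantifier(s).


Negation flips each quantifier (∀↔∃) and negates the inner predicate.
¬(exists x forall n: φ) = forall x exists n: ¬φ.

forall x exists n: ~(R(x,n))


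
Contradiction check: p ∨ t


Truth table over {p, t}:
p | t | φ
---------
F | F | F
T | F | T
F | T | T
T | T | T
Satisfying assignment at row 2: p=T, t=F gives T.

No, it is not a contradiction.


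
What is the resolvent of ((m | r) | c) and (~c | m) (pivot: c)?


The clauses contain complementary literals c and ~c.
Resolution eliminates this pair and disjoins the remaining literals (merging duplicates).

(r | m)


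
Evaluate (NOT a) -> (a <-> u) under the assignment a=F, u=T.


Substitute a=F, u=T:
NOT a = T
a <-> u = F <-> T = F
(NOT a) -> (a <-> u) = T -> F = F

F


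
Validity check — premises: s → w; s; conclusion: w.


This matches the form of modus ponens: the conclusion follows in every model of the premises.

Valid.


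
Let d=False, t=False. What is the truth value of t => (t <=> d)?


Substitute d=False, t=False:
t <=> d = False <=> False = True
t => (t <=> d) = False => True = True

True


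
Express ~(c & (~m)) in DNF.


Step 1: Apply De Morgan: ¬(c ∧ (¬m)) = ¬c ∨ ¬(¬m).
Step 2: Eliminate any double negations (¬¬X = X).

(~c) | m


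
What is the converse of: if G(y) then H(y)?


The converse of (P → Q) is (Q → P). It is not in general equivalent to the original.
Here P = 'G(y)' and Q = 'H(y)'.

If H(y), then G(y).


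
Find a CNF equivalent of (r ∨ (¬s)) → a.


Step 1: Rewrite as ¬(r ∨ (¬s)) ∨ a = (¬r ∧ ¬(¬s)) ∨ a.
Step 2: Distribute ∨ over ∧.
Step 3: Eliminate any double negations (¬¬X = X).

((¬r) ∨ a) ∧ (s ∨ a)


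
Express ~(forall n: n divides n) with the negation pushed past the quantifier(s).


¬(forall x: φ) = exists x: ¬φ, and ¬(exists x: φ) = forall x: ¬φ.
Apply to the universal statement.

exists n: ~(n divides n)


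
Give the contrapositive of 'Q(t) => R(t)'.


The contrapositive of (P → Q) is (¬Q → ¬P); it is logically equivalent to the original.
Here P = 'Q(t)' and Q = 'R(t)'.

If not (R(t)), then not (Q(t)).


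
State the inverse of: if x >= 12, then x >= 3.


The inverse of (P → Q) is (¬P → ¬Q). It is equivalent to the converse, not to the original.
Here P = 'x >= 12' and Q = 'x >= 3'.

If not (x >= 12), then not (x >= 3).


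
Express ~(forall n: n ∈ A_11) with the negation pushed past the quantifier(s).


¬(forall x: φ) = exists x: ¬φ, and ¬(exists x: φ) = forall x: ¬φ.
Apply to the universal statement.

exists n: ~(n ∈ A_11)


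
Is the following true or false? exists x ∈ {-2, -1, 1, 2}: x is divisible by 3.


Evaluate the predicate on each element: -2:False, -1:False, 1:False, 2:False.
No element satisfies the predicate.

False


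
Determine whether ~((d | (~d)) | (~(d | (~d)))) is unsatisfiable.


Truth table over {d}:
d | φ
-----
False | False
True | False
Every row is false.

Yes, it is a contradiction.


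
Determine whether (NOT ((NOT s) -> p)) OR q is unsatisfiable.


Truth table over {p, q, s}:
p | q | s | φ
-------------
F | F | F | T
T | F | F | F
F | T | F | T
T | T | F | T
F | F | T | F
T | F | T | F
F | T | T | T
T | T | T | T
Satisfying assignment at row 1: p=F, q=F, s=F gives T.

No, it is not a contradiction.


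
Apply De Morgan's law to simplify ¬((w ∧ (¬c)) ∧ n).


De Morgan: the negation of a conjunction is the disjunction of the negations.
Distribute ¬ across ∧, flipping it to ∨, and negate each literal.

((¬w) ∨ c) ∨ (¬n)


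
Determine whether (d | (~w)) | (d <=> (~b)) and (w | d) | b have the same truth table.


Compare truth tables:
b | d | w | φ | ψ
-----------------
False | False | False | True | False
True | False | False | True | True
False | True | False | True | True
True | True | False | True | True
False | False | True | False | True
True | False | True | True | True
False | True | True | True | True
True | True | True | True | True
They differ at row 1 (b=False, d=False, w=False): φ=True but ψ=False.

No, they are not logically equivalent.


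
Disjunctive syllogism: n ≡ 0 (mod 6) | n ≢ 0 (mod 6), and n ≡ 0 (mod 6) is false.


Disjunctive syllogism: from (P ∨ Q) and ¬P, infer Q.
One disjunct, 'n ≡ 0 (mod 6)', is ruled out; the other must hold.

n ≢ 0 (mod 6)


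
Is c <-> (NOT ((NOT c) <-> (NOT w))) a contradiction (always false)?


Truth table over {c, w}:
c | w | φ
---------
F | F | T
T | F | T
F | T | F
T | T | F
Satisfying assignment at row 1: c=F, w=F gives T.

No, it is not a contradiction.


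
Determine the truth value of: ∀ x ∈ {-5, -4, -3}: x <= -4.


Evaluate the predicate on each element: -5:T, -4:T, -3:F.
Counterexample x = -3 fails the predicate.

F


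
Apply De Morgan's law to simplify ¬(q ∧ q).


De Morgan: the negation of a conjunction is the disjunction of the negations.
Distribute ¬ across ∧, flipping it to ∨, and negate each literal.

(¬q) ∨ (¬q)


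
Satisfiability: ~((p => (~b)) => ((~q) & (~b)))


Search for a satisfying assignment over {b, p, q}.
Try b=True, p=False, q=False: the formula evaluates to True.
A satisfying assignment exists.

Satisfiable.


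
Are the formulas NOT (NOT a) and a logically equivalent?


Compare truth tables:
a | φ | ψ
---------
F | F | F
T | T | T
The columns φ and ψ agree on every row.

Yes, they are logically equivalent.


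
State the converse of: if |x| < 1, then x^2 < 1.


The converse of (P → Q) is (Q → P). It is not in general equivalent to the original.
Here P = '|x| < 1' and Q = 'x^2 < 1'.

If x^2 < 1, then |x| < 1.


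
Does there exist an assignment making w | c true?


Search for a satisfying assignment over {c, w}.
Try c=True, w=False: the formula evaluates to True.
A satisfying assignment exists.

Satisfiable.


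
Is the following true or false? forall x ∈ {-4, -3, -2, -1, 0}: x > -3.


Evaluate the predicate on each element: -4:False, -3:False, -2:True, -1:True, 0:True.
Counterexample x = -4 fails the predicate.

False


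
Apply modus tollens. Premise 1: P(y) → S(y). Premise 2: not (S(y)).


Modus tollens: from (P → Q) and ¬Q, infer ¬P.
Q = 'S(y)' is denied; since P → Q, P must also fail.

Not (P(y)).


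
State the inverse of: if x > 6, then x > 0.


The inverse of (P → Q) is (¬P → ¬Q). It is equivalent to the converse, not to the original.
Here P = 'x > 6' and Q = 'x > 0'.

If not (x > 6), then not (x > 0).


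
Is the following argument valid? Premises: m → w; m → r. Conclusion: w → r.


This is (no valid rule). There exist truth assignments where the premises are all true but the conclusion is false.

Invalid.


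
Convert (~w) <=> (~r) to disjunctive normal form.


Step 1: (¬w) ↔ (¬r) is true exactly when both agree: ((¬w) ∧ (¬r)) ∨ (¬(¬w) ∧ ¬(¬r)).
Step 2: Eliminate any double negations (¬¬X = X).

((~w) & (~r)) | (w & r)


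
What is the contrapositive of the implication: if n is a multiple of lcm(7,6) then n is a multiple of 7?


The contrapositive of (P → Q) is (¬Q → ¬P); it is logically equivalent to the original.
Here P = 'n is a multiple of lcm(7,6)' and Q = 'n is a multiple of 7'.

If not (n is a multiple of 7), then not (n is a multiple of lcm(7,6)).


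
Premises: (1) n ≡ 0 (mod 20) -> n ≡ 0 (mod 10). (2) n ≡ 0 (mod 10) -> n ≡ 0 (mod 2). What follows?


Hypothetical syllogism: from (P → Q) and (Q → R), infer (P → R).
Chain the two implications through the shared middle term 'n ≡ 0 (mod 10)'.

n ≡ 0 (mod 20) -> n ≡ 0 (mod 2)


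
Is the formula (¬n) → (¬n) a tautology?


Build the truth table over {n}:
n | φ
-----
F | T
T | T
Every row evaluates to true.

Yes, it is a tautology.


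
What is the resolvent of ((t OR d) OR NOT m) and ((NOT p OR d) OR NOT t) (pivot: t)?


The clauses contain complementary literals t and NOTt.
Resolution eliminates this pair and disjoins the remaining literals (merging duplicates).

((NOT m OR d) OR NOT p)


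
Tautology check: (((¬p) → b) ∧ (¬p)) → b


Build the truth table over {b, p}:
b | p | φ
---------
F | F | T
T | F | T
F | T | T
T | T | T
Every row evaluates to true.

Yes, it is a tautology.


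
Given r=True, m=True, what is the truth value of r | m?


Disjunction is false only when both operands are false.
Substitute: r=True, m=True.
True | True evaluates to True.

True


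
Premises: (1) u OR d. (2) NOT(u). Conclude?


Disjunctive syllogism: from (P ∨ Q) and ¬P, infer Q.
One disjunct, 'u', is ruled out; the other must hold.

d


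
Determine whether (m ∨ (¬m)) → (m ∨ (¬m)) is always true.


Build the truth table over {m}:
m | φ
-----
F | T
T | T
Every row evaluates to true.

Yes, it is a tautology.


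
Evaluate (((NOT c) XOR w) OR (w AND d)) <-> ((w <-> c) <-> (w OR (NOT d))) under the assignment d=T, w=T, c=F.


Substitute d=T, w=T, c=F:
NOT c = T
(NOT c) XOR w = T XOR T = F
w AND d = T AND T = T
((NOT c) XOR w) OR (w AND d) = F OR T = T
w <-> c = T <-> F = F
NOT d = F
w OR (NOT d) = T OR F = T
(w <-> c) <-> (w OR (NOT d)) = F <-> T = F
(((NOT c) XOR w) OR (w AND d)) <-> ((w <-> c) <-> (w OR (NOT d))) = T <-> F = F

F


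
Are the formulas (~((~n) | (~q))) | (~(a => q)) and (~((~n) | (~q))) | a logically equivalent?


Compare truth tables:
a | n | q | φ | ψ
-----------------
False | False | False | False | False
True | False | False | True | True
False | True | False | False | False
True | True | False | True | True
False | False | True | False | False
True | False | True | False | True
False | True | True | True | True
True | True | True | True | True
They differ at row 6 (a=True, n=False, q=True): φ=False but ψ=True.

No, they are not logically equivalent.


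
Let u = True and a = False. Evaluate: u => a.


Implication is false only when antecedent is true and consequent is false.
Substitute: u=True, a=False.
True => False evaluates to False.

False


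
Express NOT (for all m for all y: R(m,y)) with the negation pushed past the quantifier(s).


Negation flips each quantifier (∀↔∃) and negates the inner predicate.
¬(for all m for all y: φ) = there exists m there exists y: ¬φ.

there exists m there exists y: NOT(R(m,y))


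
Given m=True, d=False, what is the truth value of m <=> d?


Biconditional is true when both operands have the same truth value.
Substitute: m=True, d=False.
True <=> False evaluates to False.

False


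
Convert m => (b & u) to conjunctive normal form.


Step 1: Rewrite m → (b ∧ u) as ¬m ∨ (b ∧ u).
Step 2: Distribute ∨ over ∧.

((~m) | b) & ((~m) | u)


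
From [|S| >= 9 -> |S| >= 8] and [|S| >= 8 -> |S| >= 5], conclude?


Hypothetical syllogism: from (P → Q) and (Q → R), infer (P → R).
Chain the two implications through the shared middle term '|S| >= 8'.

|S| >= 9 -> |S| >= 5


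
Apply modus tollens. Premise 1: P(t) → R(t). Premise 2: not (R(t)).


Modus tollens: from (P → Q) and ¬Q, infer ¬P.
Q = 'R(t)' is denied; since P → Q, P must also fail.

Not (P(t)).


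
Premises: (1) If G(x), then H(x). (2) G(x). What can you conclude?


Modus ponens: from (P → Q) and P, infer Q.
P = 'G(x)' is asserted, and P → Q holds, so Q follows.

H(x).


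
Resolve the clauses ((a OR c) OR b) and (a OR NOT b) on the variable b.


The clauses contain complementary literals b and NOTb.
Resolution eliminates this pair and disjoins the remaining literals (merging duplicates).

(a OR c)


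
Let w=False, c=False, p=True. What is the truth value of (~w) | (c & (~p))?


Substitute w=False, c=False, p=True:
~w = True
~p = False
c & (~p) = False & False = False
(~w) | (c & (~p)) = True | False = True

True


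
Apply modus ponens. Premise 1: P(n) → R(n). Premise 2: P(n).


Modus ponens: from (P → Q) and P, infer Q.
P = 'P(n)' is asserted, and P → Q holds, so Q follows.

R(n).


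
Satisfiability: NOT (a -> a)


Check all 2 assignments over {a}:
a | φ
-----
F | F
T | F
No assignment makes the formula true.

Unsatisfiable.


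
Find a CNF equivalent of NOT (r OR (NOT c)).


Step 1: Apply De Morgan: ¬(r ∨ (¬c)) = ¬r ∧ ¬(¬c).
Step 2: Eliminate any double negations (¬¬X = X).

(NOT r) AND c


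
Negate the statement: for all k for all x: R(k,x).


Negation flips each quantifier (∀↔∃) and negates the inner predicate.
¬(for all k for all x: φ) = there exists k there exists x: ¬φ.

there exists k there exists x: NOT(R(k,x))


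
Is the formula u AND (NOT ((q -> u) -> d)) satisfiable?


Search for a satisfying assignment over {d, q, u}.
Try d=F, q=F, u=T: the formula evaluates to T.
A satisfying assignment exists.

Satisfiable.


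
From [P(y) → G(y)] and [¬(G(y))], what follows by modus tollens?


Modus tollens: from (P → Q) and ¬Q, infer ¬P.
Q = 'G(y)' is denied; since P → Q, P must also fail.

Not (P(y)).


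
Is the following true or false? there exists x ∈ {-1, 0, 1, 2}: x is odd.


Evaluate the predicate on each element: -1:T, 0:F, 1:T, 2:F.
Witness x = -1 satisfies the predicate.

T


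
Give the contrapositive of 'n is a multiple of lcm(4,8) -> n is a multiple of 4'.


The contrapositive of (P → Q) is (¬Q → ¬P); it is logically equivalent to the original.
Here P = 'n is a multiple of lcm(4,8)' and Q = 'n is a multiple of 4'.

If not (n is a multiple of 4), then not (n is a multiple of lcm(4,8)).


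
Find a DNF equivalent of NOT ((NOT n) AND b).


Step 1: Apply De Morgan: ¬((¬n) ∧ b) = ¬(¬n) ∨ ¬b.
Step 2: Eliminate any double negations (¬¬X = X).

n OR (NOT b)


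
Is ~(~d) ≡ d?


Compare truth tables:
d | φ | ψ
---------
False | False | False
True | True | True
The columns φ and ψ agree on every row.

Yes, they are logically equivalent.


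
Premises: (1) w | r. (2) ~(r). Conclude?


Disjunctive syllogism: from (P ∨ Q) and ¬P, infer Q.
One disjunct, 'r', is ruled out; the other must hold.

w


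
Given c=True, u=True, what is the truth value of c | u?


Disjunction is false only when both operands are false.
Substitute: c=True, u=True.
True | True evaluates to True.

True


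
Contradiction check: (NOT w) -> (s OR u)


Truth table over {s, u, w}:
s | u | w | φ
-------------
F | F | F | F
T | F | F | T
F | T | F | T
T | T | F | T
F | F | T | T
T | F | T | T
F | T | T | T
T | T | T | T
Satisfying assignment at row 2: s=T, u=F, w=F gives T.

No, it is not a contradiction.


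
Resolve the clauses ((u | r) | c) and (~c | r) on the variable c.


The clauses contain complementary literals c and ~c.
Resolution eliminates this pair and disjoins the remaining literals (merging duplicates).

(r | u)


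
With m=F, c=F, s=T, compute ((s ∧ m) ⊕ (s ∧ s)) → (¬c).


Substitute m=F, c=F, s=T:
s ∧ m = T ∧ F = F
s ∧ s = T ∧ T = T
(s ∧ m) ⊕ (s ∧ s) = F ⊕ T = T
¬c = T
((s ∧ m) ⊕ (s ∧ s)) → (¬c) = T → T = T

T


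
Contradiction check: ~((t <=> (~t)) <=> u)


Truth table over {t, u}:
t | u | φ
---------
False | False | False
True | False | False
False | True | True
True | True | True
Satisfying assignment at row 3: t=False, u=True gives True.

No, it is not a contradiction.


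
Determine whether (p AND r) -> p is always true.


Build the truth table over {p, r}:
p | r | φ
---------
F | F | T
T | F | T
F | T | T
T | T | T
Every row evaluates to true.

Yes, it is a tautology.


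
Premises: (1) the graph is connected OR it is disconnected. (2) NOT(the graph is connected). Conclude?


Disjunctive syllogism: from (P ∨ Q) and ¬P, infer Q.
One disjunct, 'the graph is connected', is ruled out; the other must hold.

it is disconnected


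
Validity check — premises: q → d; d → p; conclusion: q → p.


This matches the form of hypothetical syllogism: the conclusion follows in every model of the premises.

Valid.


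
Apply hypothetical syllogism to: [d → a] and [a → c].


Hypothetical syllogism: from (P → Q) and (Q → R), infer (P → R).
Chain the two implications through the shared middle term 'a'.

d → c


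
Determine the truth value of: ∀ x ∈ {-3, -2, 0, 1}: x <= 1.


Evaluate the predicate on each element: -3:T, -2:T, 0:T, 1:T.
Every element satisfies the predicate.

T


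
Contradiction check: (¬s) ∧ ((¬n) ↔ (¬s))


Truth table over {n, s}:
n | s | φ
---------
F | F | T
T | F | F
F | T | F
T | T | F
Satisfying assignment at row 1: n=F, s=F gives T.

No, it is not a contradiction.


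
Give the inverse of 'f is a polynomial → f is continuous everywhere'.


The inverse of (P → Q) is (¬P → ¬Q). It is equivalent to the converse, not to the original.
Here P = 'f is a polynomial' and Q = 'f is continuous everywhere'.

If not (f is a polynomial), then not (f is continuous everywhere).


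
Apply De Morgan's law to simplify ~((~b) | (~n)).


De Morgan: the negation of a disjunction is the conjunction of the negations.
Distribute ~ across |, flipping it to &, and negate each literal.

b & n


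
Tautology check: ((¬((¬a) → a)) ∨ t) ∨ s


Build the truth table over {a, s, t}:
a | s | t | φ
-------------
F | F | F | T
T | F | F | F
F | T | F | T
T | T | F | T
F | F | T | T
T | F | T | T
F | T | T | T
T | T | T | T
Counterexample at row 2: with a=T, s=F, t=F, the formula is F.

No, it is not a tautology.


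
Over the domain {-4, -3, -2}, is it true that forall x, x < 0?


Evaluate the predicate on each element: -4:True, -3:True, -2:True.
Every element satisfies the predicate.

True


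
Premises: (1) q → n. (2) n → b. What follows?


Hypothetical syllogism: from (P → Q) and (Q → R), infer (P → R).
Chain the two implications through the shared middle term 'n'.

q → b


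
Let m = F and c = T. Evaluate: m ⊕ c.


Exclusive or is true when exactly one operand is true.
Substitute: m=F, c=T.
F ⊕ T evaluates to T.

T


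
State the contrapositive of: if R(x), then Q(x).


The contrapositive of (P → Q) is (¬Q → ¬P); it is logically equivalent to the original.
Here P = 'R(x)' and Q = 'Q(x)'.

If not (Q(x)), then not (R(x)).


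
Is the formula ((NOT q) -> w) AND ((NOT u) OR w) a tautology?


Build the truth table over {q, u, w}:
q | u | w | φ
-------------
F | F | F | F
T | F | F | T
F | T | F | F
T | T | F | F
F | F | T | T
T | F | T | T
F | T | T | T
T | T | T | T
Counterexample at row 1: with q=F, u=F, w=F, the formula is F.

No, it is not a tautology.


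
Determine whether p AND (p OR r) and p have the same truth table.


Compare truth tables:
p | r | φ | ψ
-------------
F | F | F | F
T | F | T | T
F | T | F | F
T | T | T | T
The columns φ and ψ agree on every row.

Yes, they are logically equivalent.


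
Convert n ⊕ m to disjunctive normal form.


Step 1: n ⊕ m is true exactly when they disagree: (n ∧ ¬m) ∨ (¬n ∧ m).

(n ∧ (¬m)) ∨ ((¬n) ∧ m)


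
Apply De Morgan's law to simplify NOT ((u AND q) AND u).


De Morgan: the negation of a conjunction is the disjunction of the negations.
Distribute NOT across AND, flipping it to OR, and negate each literal.

((NOT u) OR (NOT q)) OR (NOT u)


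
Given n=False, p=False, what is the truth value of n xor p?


Exclusive or is true when exactly one operand is true.
Substitute: n=False, p=False.
False xor False evaluates to False.

False


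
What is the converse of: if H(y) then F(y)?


The converse of (P → Q) is (Q → P). It is not in general equivalent to the original.
Here P = 'H(y)' and Q = 'F(y)'.

If F(y), then H(y).


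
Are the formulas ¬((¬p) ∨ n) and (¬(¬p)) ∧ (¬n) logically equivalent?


Compare truth tables:
n | p | φ | ψ
-------------
F | F | F | F
T | F | F | F
F | T | T | T
T | T | F | F
The columns φ and ψ agree on every row.

Yes, they are logically equivalent.


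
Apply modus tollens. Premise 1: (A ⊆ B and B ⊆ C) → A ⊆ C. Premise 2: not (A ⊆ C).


Modus tollens: from (P → Q) and ¬Q, infer ¬P.
Q = 'A ⊆ C' is denied; since P → Q, P must also fail.

Not ((A ⊆ B and B ⊆ C)).


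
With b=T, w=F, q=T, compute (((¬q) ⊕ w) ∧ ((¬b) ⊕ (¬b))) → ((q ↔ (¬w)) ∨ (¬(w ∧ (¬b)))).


Substitute b=T, w=F, q=T:
… (earlier sub-steps elided)
¬b = F
(¬b) ⊕ (¬b) = F ⊕ F = F
((¬q) ⊕ w) ∧ ((¬b) ⊕ (¬b)) = F ∧ F = F
¬w = T
q ↔ (¬w) = T ↔ T = T
¬b = F
w ∧ (¬b) = F ∧ F = F
¬(w ∧ (¬b)) = T
(q ↔ (¬w)) ∨ (¬(w ∧ (¬b))) = T ∨ T = T
(((¬q) ⊕ w) ∧ ((¬b) ⊕ (¬b))) → ((q ↔ (¬w)) ∨ (¬(w ∧ (¬b)))) = F → T = T

T


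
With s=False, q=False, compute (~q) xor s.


Substitute s=False, q=False:
~q = True
(~q) xor s = True xor False = True

True


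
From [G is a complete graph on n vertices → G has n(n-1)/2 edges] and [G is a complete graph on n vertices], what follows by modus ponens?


Modus ponens: from (P → Q) and P, infer Q.
P = 'G is a complete graph on n vertices' is asserted, and P → Q holds, so Q follows.

G has n(n-1)/2 edges.


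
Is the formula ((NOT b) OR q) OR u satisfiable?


Search for a satisfying assignment over {b, q, u}.
Try b=F, q=F, u=F: the formula evaluates to T.
A satisfying assignment exists.

Satisfiable.


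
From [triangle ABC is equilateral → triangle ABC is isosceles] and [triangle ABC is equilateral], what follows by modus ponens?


Modus ponens: from (P → Q) and P, infer Q.
P = 'triangle ABC is equilateral' is asserted, and P → Q holds, so Q follows.

triangle ABC is isosceles.


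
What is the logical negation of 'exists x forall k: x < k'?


Negation flips each quantifier (∀↔∃) and negates the inner predicate.
¬(exists x forall k: φ) = forall x exists k: ¬φ.

forall x exists k: ~(x < k)


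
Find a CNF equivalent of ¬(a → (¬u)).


Step 1: Rewrite a → (¬u) as ¬a ∨ (¬u).
Step 2: Negate: ¬(¬a ∨ (¬u)) = a ∧ ¬(¬u) (De Morgan + double negation).
Step 3: Eliminate any double negations (¬¬X = X).

a ∧ u


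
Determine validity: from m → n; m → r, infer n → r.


This is (no valid rule). There exist truth assignments where the premises are all true but the conclusion is false.

Invalid.


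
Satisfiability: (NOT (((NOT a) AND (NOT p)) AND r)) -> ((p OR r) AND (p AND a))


Search for a satisfying assignment over {a, p, r}.
Try a=T, p=T, r=F: the formula evaluates to T.
A satisfying assignment exists.

Satisfiable.


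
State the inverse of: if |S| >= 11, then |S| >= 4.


The inverse of (P → Q) is (¬P → ¬Q). It is equivalent to the converse, not to the original.
Here P = '|S| >= 11' and Q = '|S| >= 4'.

If not (|S| >= 11), then not (|S| >= 4).


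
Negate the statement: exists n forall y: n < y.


Negation flips each quantifier (∀↔∃) and negates the inner predicate.
¬(exists n forall y: φ) = forall n exists y: ¬φ.

forall n exists y: ~(n < y)


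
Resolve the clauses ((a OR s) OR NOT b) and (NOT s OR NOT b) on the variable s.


The clauses contain complementary literals s and NOTs.
Resolution eliminates this pair and disjoins the remaining literals (merging duplicates).

(NOT b OR a)


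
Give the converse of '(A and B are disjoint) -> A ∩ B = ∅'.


The converse of (P → Q) is (Q → P). It is not in general equivalent to the original.
Here P = '(A and B are disjoint)' and Q = 'A ∩ B = ∅'.

If A ∩ B = ∅, then (A and B are disjoint).


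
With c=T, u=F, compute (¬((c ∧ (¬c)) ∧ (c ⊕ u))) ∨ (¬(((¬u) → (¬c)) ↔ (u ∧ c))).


Substitute c=T, u=F:
… (earlier sub-steps elided)
c ⊕ u = T ⊕ F = T
(c ∧ (¬c)) ∧ (c ⊕ u) = F ∧ T = F
¬((c ∧ (¬c)) ∧ (c ⊕ u)) = T
¬u = T
¬c = F
(¬u) → (¬c) = T → F = F
u ∧ c = F ∧ T = F
((¬u) → (¬c)) ↔ (u ∧ c) = F ↔ F = T
¬(((¬u) → (¬c)) ↔ (u ∧ c)) = F
(¬((c ∧ (¬c)) ∧ (c ⊕ u))) ∨ (¬(((¬u) → (¬c)) ↔ (u ∧ c))) = T ∨ F = T

T


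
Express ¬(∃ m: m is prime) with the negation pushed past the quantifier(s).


¬(∀ x: φ) = ∃ x: ¬φ, and ¬(∃ x: φ) = ∀ x: ¬φ.
Apply to the existential statement.

∀ m: ¬(m is prime)


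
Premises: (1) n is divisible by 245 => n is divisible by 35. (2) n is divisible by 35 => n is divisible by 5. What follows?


Hypothetical syllogism: from (P → Q) and (Q → R), infer (P → R).
Chain the two implications through the shared middle term 'n is divisible by 35'.

n is divisible by 245 => n is divisible by 5


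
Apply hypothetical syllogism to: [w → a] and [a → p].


Hypothetical syllogism: from (P → Q) and (Q → R), infer (P → R).
Chain the two implications through the shared middle term 'a'.

w → p


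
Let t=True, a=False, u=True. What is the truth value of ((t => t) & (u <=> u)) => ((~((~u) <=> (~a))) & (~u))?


Substitute t=True, a=False, u=True:
t => t = True => True = True
u <=> u = True <=> True = True
(t => t) & (u <=> u) = True & True = True
~u = False
~a = True
(~u) <=> (~a) = False <=> True = False
~((~u) <=> (~a)) = True
~u = False
(~((~u) <=> (~a))) & (~u) = True & False = False
((t => t) & (u <=> u)) => ((~((~u) <=> (~a))) & (~u)) = True => False = False

False


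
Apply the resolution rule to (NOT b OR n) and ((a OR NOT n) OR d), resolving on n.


The clauses contain complementary literals n and NOTn.
Resolution eliminates this pair and disjoins the remaining literals (merging duplicates).

((NOT b OR d) OR a)


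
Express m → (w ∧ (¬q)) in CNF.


Step 1: Rewrite m → (w ∧ (¬q)) as ¬m ∨ (w ∧ (¬q)).
Step 2: Distribute ∨ over ∧.

((¬m) ∨ w) ∧ ((¬m) ∨ (¬q))


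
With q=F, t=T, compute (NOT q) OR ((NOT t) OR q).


Substitute q=F, t=T:
NOT q = T
NOT t = F
(NOT t) OR q = F OR F = F
(NOT q) OR ((NOT t) OR q) = T OR F = T

T


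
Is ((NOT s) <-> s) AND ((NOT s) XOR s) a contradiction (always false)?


Truth table over {s}:
s | φ
-----
F | F
T | F
Every row is false.

Yes, it is a contradiction.


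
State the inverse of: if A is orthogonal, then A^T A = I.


The inverse of (P → Q) is (¬P → ¬Q). It is equivalent to the converse, not to the original.
Here P = 'A is orthogonal' and Q = 'A^T A = I'.

If not (A is orthogonal), then not (A^T A = I).
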